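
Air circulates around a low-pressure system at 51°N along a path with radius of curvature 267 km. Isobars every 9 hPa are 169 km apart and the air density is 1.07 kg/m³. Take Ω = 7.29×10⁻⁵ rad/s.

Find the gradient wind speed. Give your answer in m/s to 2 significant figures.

Coriolis parameter at 51°N:
f = 2Ω sin φ = 2 × 7.29×10⁻⁵ × sin 51° = 1.13×10⁻⁴ s⁻¹
Pressure gradient: |∂P/∂n| = 900 Pa / 169000 m = 5.33×10⁻³ Pa/m
Geostrophic speed: V_g = |∂P/∂n|/(fρ) = 5.33×10⁻³/(1.13×10⁻⁴ × 1.07) = 43.9 m/s
Around a low, centrifugal force acts outward with Coriolis, so pressure-gradient force balances both:
(1/ρ)|∂P/∂n| = fV + V²/R  →  V² + fR·V − fR·V_g = 0
With fR = 1.13×10⁻⁴ × 267×10³ m = 30.3 m/s:
V = [−fR + √((fR)² + 4 fR V_g)]/2 = [−30.3 + √(30.3² + 4×30.3×43.9)]/2 = 24.3 m/s
Subgeostrophic (V < V_g = 43.9 m/s), as expected around a low.

24 m/s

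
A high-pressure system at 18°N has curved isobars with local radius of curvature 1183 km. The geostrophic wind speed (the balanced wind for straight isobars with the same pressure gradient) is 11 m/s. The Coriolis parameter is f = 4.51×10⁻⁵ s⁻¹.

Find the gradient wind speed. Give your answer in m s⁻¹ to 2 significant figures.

16 m s⁻¹

Around a high, pressure-gradient force acts outward with centrifugal, so Coriolis balances both:
fV = (1/ρ)|∂P/∂n| + V²/R  →  V² − fR·V + fR·V_g = 0
With fR = 4.51×10⁻⁵ × 1183×10³ m = 53.4 m/s:
V = [fR − √((fR)² − 4 fR V_g)]/2 = [53.4 − √(53.4² − 4×53.4×11)]/2 = 15.5 m/s
Supergeostrophic (V > V_g = 11 m/s), as expected around a high.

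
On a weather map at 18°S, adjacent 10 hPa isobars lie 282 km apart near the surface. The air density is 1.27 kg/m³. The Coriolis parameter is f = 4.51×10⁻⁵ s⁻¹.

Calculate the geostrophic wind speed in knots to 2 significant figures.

Pressure gradient: |∂P/∂n| = 1000 Pa / 282000 m = 3.55×10⁻³ Pa/m
Geostrophic balance (pressure-gradient force = Coriolis force):
V_g = (1/(fρ)) |∂P/∂n| = 3.55×10⁻³ / (4.51×10⁻⁵ × 1.27) = 61.9 m/s
Converting: 61.9 m/s × 1.944 = 120 knots

120 knots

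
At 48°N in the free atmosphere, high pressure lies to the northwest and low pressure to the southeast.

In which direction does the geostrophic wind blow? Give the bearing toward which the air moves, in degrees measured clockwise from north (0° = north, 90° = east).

225°

The pressure-gradient force points toward the southeast (bearing 135°).
Geostrophic balance: in the Northern Hemisphere the Coriolis force deflects motion to the right, so the geostrophic wind blows 90° to the right of the pressure-gradient force (low pressure on the left).
Rotating 135° by 90° clockwise gives 225° — the wind blows toward the southwest.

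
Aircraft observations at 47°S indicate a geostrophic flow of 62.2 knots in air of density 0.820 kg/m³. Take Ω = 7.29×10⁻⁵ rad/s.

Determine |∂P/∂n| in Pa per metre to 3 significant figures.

Coriolis parameter at 47°S:
f = 2Ω sin φ = 2 × 7.29×10⁻⁵ × sin 47° = 1.07×10⁻⁴ s⁻¹
Wind speed in SI: 62.2 knots = 32.0 m/s
Geostrophic balance rearranged: |∂P/∂n| = f ρ V_g
|∂P/∂n| = 1.07×10⁻⁴ × 0.820 × 32.0 = 2.80×10⁻³ Pa/m

2.80×10⁻³ Pa/m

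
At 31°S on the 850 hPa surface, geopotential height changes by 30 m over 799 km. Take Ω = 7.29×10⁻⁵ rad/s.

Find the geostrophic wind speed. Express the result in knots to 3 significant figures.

9.53 knots

Coriolis parameter at 31°S:
f = 2Ω sin φ = 2 × 7.29×10⁻⁵ × sin 31° = 7.51×10⁻⁵ s⁻¹
Height gradient: |∂Z/∂n| = 30 m / 799000 m = 3.75×10⁻⁵
On a pressure surface, geostrophic balance gives V_g = (g/f)|∂Z/∂n|:
V_g = 9.81 × 3.75×10⁻⁵ / 7.51×10⁻⁵ = 4.91 m/s
Converting: 4.91 m/s × 1.944 = 9.53 knots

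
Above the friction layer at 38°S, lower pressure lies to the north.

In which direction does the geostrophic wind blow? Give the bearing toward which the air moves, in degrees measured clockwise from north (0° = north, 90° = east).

270°

The pressure-gradient force points toward the north (bearing 000°).
Geostrophic balance: in the Southern Hemisphere the Coriolis force deflects motion to the left, so the geostrophic wind blows 90° to the left of the pressure-gradient force (low pressure on the right).
Rotating 000° by 90° counterclockwise gives 270° — the wind blows toward the west.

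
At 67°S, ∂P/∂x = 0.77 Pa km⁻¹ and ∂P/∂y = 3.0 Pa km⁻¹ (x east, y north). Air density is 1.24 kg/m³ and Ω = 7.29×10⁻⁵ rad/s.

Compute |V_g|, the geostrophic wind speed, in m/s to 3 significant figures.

18.6 m/s

Coriolis parameter at 67°S:
f = 2Ω sin φ = 2 × 7.29×10⁻⁵ × sin 67° = 1.34×10⁻⁴ s⁻¹
In the Southern Hemisphere f is negative: f = −1.34×10⁻⁴ s⁻¹.
Component geostrophic relations (x east, y north):
u_g = −(1/(fρ)) ∂P/∂y,  v_g = (1/(fρ)) ∂P/∂x
u_g = −(3.0×10⁻³)/(−1.34×10⁻⁴ × 1.24) = 18.0 m/s;  v_g = (0.77×10⁻³)/(−1.34×10⁻⁴ × 1.24) = −4.63 m/s
|V_g| = √(u_g² + v_g²) = 18.6 m/s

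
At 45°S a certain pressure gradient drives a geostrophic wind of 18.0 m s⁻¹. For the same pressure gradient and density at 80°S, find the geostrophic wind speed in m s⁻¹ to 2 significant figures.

13 m s⁻¹

With the same pressure gradient and density, V_g ∝ 1/f ∝ 1/sin φ.
V₂ = V₁ · sin φ₁ / sin φ₂ = 18.0 × sin 45° / sin 80°
V₂ = 18.0 × 0.7071/0.9848 = 13 m s⁻¹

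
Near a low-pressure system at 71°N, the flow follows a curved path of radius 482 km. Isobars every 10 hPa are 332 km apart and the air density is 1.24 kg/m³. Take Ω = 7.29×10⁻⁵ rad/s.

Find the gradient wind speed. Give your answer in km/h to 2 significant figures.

Coriolis parameter at 71°N:
f = 2Ω sin φ = 2 × 7.29×10⁻⁵ × sin 71° = 1.38×10⁻⁴ s⁻¹
Pressure gradient: |∂P/∂n| = 1000 Pa / 332000 m = 3.01×10⁻³ Pa/m
Geostrophic speed: V_g = |∂P/∂n|/(fρ) = 3.01×10⁻³/(1.38×10⁻⁴ × 1.24) = 17.6 m/s
Around a low, centrifugal force acts outward with Coriolis, so pressure-gradient force balances both:
(1/ρ)|∂P/∂n| = fV + V²/R  →  V² + fR·V − fR·V_g = 0
With fR = 1.38×10⁻⁴ × 482×10³ m = 66.4 m/s:
V = [−fR + √((fR)² + 4 fR V_g)]/2 = [−66.4 + √(66.4² + 4×66.4×17.6)]/2 = 14.5 m/s
Subgeostrophic (V < V_g = 17.6 m/s), as expected around a low.
Converting: 14.5 m/s × 3.6 = 52 km/h

52 km/h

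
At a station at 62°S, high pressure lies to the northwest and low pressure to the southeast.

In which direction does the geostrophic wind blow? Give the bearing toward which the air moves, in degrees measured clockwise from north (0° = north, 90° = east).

045°

The pressure-gradient force points toward the southeast (bearing 135°).
Geostrophic balance: in the Southern Hemisphere the Coriolis force deflects motion to the left, so the geostrophic wind blows 90° to the left of the pressure-gradient force (low pressure on the right).
Rotating 135° by 90° counterclockwise gives 045° — the wind blows toward the northeast.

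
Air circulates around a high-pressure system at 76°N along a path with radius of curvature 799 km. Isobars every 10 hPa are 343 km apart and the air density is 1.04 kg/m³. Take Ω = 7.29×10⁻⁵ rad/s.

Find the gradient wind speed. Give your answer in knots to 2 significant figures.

50 knots

Coriolis parameter at 76°N:
f = 2Ω sin φ = 2 × 7.29×10⁻⁵ × sin 76° = 1.41×10⁻⁴ s⁻¹
Pressure gradient: |∂P/∂n| = 1000 Pa / 343000 m = 2.92×10⁻³ Pa/m
Geostrophic speed: V_g = |∂P/∂n|/(fρ) = 2.92×10⁻³/(1.41×10⁻⁴ × 1.04) = 19.8 m/s
Around a high, pressure-gradient force acts outward with centrifugal, so Coriolis balances both:
fV = (1/ρ)|∂P/∂n| + V²/R  →  V² − fR·V + fR·V_g = 0
With fR = 1.41×10⁻⁴ × 799×10³ m = 113 m/s:
V = [fR − √((fR)² − 4 fR V_g)]/2 = [113 − √(113² − 4×113×19.8)]/2 = 25.6 m/s
Supergeostrophic (V > V_g = 19.8 m/s), as expected around a high.
Converting: 25.6 m/s × 1.944 = 50 knots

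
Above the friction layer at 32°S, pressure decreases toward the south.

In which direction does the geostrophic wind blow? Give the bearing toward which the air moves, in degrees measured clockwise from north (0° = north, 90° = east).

090°

The pressure-gradient force points toward the south (bearing 180°).
Geostrophic balance: in the Southern Hemisphere the Coriolis force deflects motion to the left, so the geostrophic wind blows 90° to the left of the pressure-gradient force (low pressure on the right).
Rotating 180° by 90° counterclockwise gives 090° — the wind blows toward the east.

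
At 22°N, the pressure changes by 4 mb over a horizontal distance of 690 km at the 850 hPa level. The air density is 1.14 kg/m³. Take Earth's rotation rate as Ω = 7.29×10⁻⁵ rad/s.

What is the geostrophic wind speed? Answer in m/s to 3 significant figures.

9.31 m/s

Coriolis parameter at 22°N:
f = 2Ω sin φ = 2 × 7.29×10⁻⁵ × sin 22° = 5.46×10⁻⁵ s⁻¹
Pressure gradient: |∂P/∂n| = 400 Pa / 690000 m = 5.80×10⁻⁴ Pa/m
Geostrophic balance (pressure-gradient force = Coriolis force):
V_g = (1/(fρ)) |∂P/∂n| = 5.80×10⁻⁴ / (5.46×10⁻⁵ × 1.14) = 9.31 m/s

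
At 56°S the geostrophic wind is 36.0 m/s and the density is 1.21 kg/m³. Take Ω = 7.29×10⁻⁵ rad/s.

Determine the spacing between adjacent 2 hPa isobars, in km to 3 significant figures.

38.0 km

Coriolis parameter at 56°S:
f = 2Ω sin φ = 2 × 7.29×10⁻⁵ × sin 56° = 1.21×10⁻⁴ s⁻¹
Geostrophic balance rearranged: |∂P/∂n| = f ρ V_g
|∂P/∂n| = 1.21×10⁻⁴ × 1.21 × 36.0 = 5.27×10⁻³ Pa/m
Isobar spacing: Δn = ΔP/|∂P/∂n| = 200 Pa / 5.27×10⁻³ Pa/m = 37985 m ≈ 38.0 km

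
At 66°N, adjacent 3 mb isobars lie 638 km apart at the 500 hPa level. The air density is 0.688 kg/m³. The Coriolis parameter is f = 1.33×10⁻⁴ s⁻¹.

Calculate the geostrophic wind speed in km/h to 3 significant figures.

Pressure gradient: |∂P/∂n| = 300 Pa / 638000 m = 4.70×10⁻⁴ Pa/m
Geostrophic balance (pressure-gradient force = Coriolis force):
V_g = (1/(fρ)) |∂P/∂n| = 4.70×10⁻⁴ / (1.33×10⁻⁴ × 0.688) = 5.14 m/s
Converting: 5.14 m/s × 3.6 = 18.5 km/h

18.5 km/h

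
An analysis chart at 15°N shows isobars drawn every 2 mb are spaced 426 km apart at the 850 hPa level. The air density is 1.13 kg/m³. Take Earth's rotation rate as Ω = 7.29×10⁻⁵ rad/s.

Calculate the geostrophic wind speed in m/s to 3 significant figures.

Coriolis parameter at 15°N:
f = 2Ω sin φ = 2 × 7.29×10⁻⁵ × sin 15° = 3.77×10⁻⁵ s⁻¹
Pressure gradient: |∂P/∂n| = 200 Pa / 426000 m = 4.69×10⁻⁴ Pa/m
Geostrophic balance (pressure-gradient force = Coriolis force):
V_g = (1/(fρ)) |∂P/∂n| = 4.69×10⁻⁴ / (3.77×10⁻⁵ × 1.13) = 11.0 m/s

11.0 m/s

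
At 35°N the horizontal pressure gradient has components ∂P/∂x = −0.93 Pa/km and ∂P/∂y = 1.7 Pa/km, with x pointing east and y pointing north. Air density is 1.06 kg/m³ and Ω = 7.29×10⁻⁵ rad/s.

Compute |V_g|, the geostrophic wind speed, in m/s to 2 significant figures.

22 m/s

Coriolis parameter at 35°N:
f = 2Ω sin φ = 2 × 7.29×10⁻⁵ × sin 35° = 8.36×10⁻⁵ s⁻¹
Component geostrophic relations (x east, y north):
u_g = −(1/(fρ)) ∂P/∂y,  v_g = (1/(fρ)) ∂P/∂x
u_g = −(1.7×10⁻³)/(8.36×10⁻⁵ × 1.06) = −19.2 m/s;  v_g = (−0.93×10⁻³)/(8.36×10⁻⁵ × 1.06) = −10.5 m/s
|V_g| = √(u_g² + v_g²) = 21.9 m/s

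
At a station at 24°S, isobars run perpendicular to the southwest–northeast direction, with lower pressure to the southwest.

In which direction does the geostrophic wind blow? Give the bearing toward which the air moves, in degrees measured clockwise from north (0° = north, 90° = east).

The pressure-gradient force points toward the southwest (bearing 225°).
Geostrophic balance: in the Southern Hemisphere the Coriolis force deflects motion to the left, so the geostrophic wind blows 90° to the left of the pressure-gradient force (low pressure on the right).
Rotating 225° by 90° counterclockwise gives 135° — the wind blows toward the southeast.

135°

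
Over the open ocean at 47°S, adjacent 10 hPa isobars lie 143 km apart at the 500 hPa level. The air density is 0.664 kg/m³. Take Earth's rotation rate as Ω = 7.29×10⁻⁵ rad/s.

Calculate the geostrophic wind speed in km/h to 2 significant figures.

360 km/h

Coriolis parameter at 47°S:
f = 2Ω sin φ = 2 × 7.29×10⁻⁵ × sin 47° = 1.07×10⁻⁴ s⁻¹
Pressure gradient: |∂P/∂n| = 1000 Pa / 143000 m = 6.99×10⁻³ Pa/m
Geostrophic balance (pressure-gradient force = Coriolis force):
V_g = (1/(fρ)) |∂P/∂n| = 6.99×10⁻³ / (1.07×10⁻⁴ × 0.664) = 98.8 m/s
Converting: 98.8 m/s × 3.6 = 360 km/h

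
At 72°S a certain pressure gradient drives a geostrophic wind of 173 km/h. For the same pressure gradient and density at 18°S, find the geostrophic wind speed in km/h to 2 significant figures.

With the same pressure gradient and density, V_g ∝ 1/f ∝ 1/sin φ.
V₂ = V₁ · sin φ₁ / sin φ₂ = 173 × sin 72° / sin 18°
V₂ = 173 × 0.9511/0.3090 = 530 km/h

530 km/h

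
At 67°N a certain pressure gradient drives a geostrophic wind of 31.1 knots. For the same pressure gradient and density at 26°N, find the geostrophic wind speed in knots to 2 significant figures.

With the same pressure gradient and density, V_g ∝ 1/f ∝ 1/sin φ.
V₂ = V₁ · sin φ₁ / sin φ₂ = 31.1 × sin 67° / sin 26°
V₂ = 31.1 × 0.9205/0.4384 = 65 knots

65 knots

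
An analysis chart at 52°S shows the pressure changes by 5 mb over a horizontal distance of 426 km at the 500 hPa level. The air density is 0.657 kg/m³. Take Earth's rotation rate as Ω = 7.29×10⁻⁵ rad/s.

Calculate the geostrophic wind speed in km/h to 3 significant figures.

56.0 km/h

Coriolis parameter at 52°S:
f = 2Ω sin φ = 2 × 7.29×10⁻⁵ × sin 52° = 1.15×10⁻⁴ s⁻¹
Pressure gradient: |∂P/∂n| = 500 Pa / 426000 m = 1.17×10⁻³ Pa/m
Geostrophic balance (pressure-gradient force = Coriolis force):
V_g = (1/(fρ)) |∂P/∂n| = 1.17×10⁻³ / (1.15×10⁻⁴ × 0.657) = 15.5 m/s
Converting: 15.5 m/s × 3.6 = 56.0 km/h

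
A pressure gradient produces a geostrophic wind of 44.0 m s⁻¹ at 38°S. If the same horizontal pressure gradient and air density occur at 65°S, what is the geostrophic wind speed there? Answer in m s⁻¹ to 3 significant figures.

29.9 m s⁻¹

With the same pressure gradient and density, V_g ∝ 1/f ∝ 1/sin φ.
V₂ = V₁ · sin φ₁ / sin φ₂ = 44.0 × sin 38° / sin 65°
V₂ = 44.0 × 0.6157/0.9063 = 29.9 m s⁻¹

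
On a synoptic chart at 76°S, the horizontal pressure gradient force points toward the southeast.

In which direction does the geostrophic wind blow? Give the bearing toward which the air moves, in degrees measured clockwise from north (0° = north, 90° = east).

045°

The pressure-gradient force points toward the southeast (bearing 135°).
Geostrophic balance: in the Southern Hemisphere the Coriolis force deflects motion to the left, so the geostrophic wind blows 90° to the left of the pressure-gradient force (low pressure on the right).
Rotating 135° by 90° counterclockwise gives 045° — the wind blows toward the northeast.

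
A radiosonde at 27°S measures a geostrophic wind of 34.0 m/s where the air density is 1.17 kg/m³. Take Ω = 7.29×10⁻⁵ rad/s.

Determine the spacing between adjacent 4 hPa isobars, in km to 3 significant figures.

152 km

Coriolis parameter at 27°S:
f = 2Ω sin φ = 2 × 7.29×10⁻⁵ × sin 27° = 6.62×10⁻⁵ s⁻¹
Geostrophic balance rearranged: |∂P/∂n| = f ρ V_g
|∂P/∂n| = 6.62×10⁻⁵ × 1.17 × 34.0 = 2.63×10⁻³ Pa/m
Isobar spacing: Δn = ΔP/|∂P/∂n| = 400 Pa / 2.63×10⁻³ Pa/m = 151912 m ≈ 152 km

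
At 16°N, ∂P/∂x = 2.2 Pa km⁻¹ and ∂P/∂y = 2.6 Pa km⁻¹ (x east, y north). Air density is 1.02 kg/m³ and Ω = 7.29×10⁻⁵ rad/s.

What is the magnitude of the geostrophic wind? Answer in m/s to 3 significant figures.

83.1 m/s

Coriolis parameter at 16°N:
f = 2Ω sin φ = 2 × 7.29×10⁻⁵ × sin 16° = 4.02×10⁻⁵ s⁻¹
Component geostrophic relations (x east, y north):
u_g = −(1/(fρ)) ∂P/∂y,  v_g = (1/(fρ)) ∂P/∂x
u_g = −(2.6×10⁻³)/(4.02×10⁻⁵ × 1.02) = −63.4 m/s;  v_g = (2.2×10⁻³)/(4.02×10⁻⁵ × 1.02) = 53.7 m/s
|V_g| = √(u_g² + v_g²) = 83.1 m/s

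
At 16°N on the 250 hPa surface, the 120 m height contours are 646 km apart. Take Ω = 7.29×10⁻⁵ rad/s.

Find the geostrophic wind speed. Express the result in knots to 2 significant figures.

88 knots

Coriolis parameter at 16°N:
f = 2Ω sin φ = 2 × 7.29×10⁻⁵ × sin 16° = 4.02×10⁻⁵ s⁻¹
Height gradient: |∂Z/∂n| = 120 m / 646000 m = 1.86×10⁻⁴
On a pressure surface, geostrophic balance gives V_g = (g/f)|∂Z/∂n|:
V_g = 9.81 × 1.86×10⁻⁴ / 4.02×10⁻⁵ = 45.3 m/s
Converting: 45.3 m/s × 1.944 = 88 knots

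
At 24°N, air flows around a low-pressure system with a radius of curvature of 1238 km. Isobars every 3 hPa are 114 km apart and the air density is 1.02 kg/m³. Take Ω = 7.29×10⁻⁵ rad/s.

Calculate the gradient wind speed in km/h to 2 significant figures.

110 km/h

Coriolis parameter at 24°N:
f = 2Ω sin φ = 2 × 7.29×10⁻⁵ × sin 24° = 5.93×10⁻⁵ s⁻¹
Pressure gradient: |∂P/∂n| = 300 Pa / 114000 m = 2.63×10⁻³ Pa/m
Geostrophic speed: V_g = |∂P/∂n|/(fρ) = 2.63×10⁻³/(5.93×10⁻⁵ × 1.02) = 43.5 m/s
Around a low, centrifugal force acts outward with Coriolis, so pressure-gradient force balances both:
(1/ρ)|∂P/∂n| = fV + V²/R  →  V² + fR·V − fR·V_g = 0
With fR = 5.93×10⁻⁵ × 1238×10³ m = 73.4 m/s:
V = [−fR + √((fR)² + 4 fR V_g)]/2 = [−73.4 + √(73.4² + 4×73.4×43.5)]/2 = 30.7 m/s
Subgeostrophic (V < V_g = 43.5 m/s), as expected around a low.
Converting: 30.7 m/s × 3.6 = 110 km/h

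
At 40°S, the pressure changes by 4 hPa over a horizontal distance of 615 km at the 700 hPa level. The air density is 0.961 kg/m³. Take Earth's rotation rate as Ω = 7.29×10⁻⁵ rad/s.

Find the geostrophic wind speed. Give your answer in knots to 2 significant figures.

Coriolis parameter at 40°S:
f = 2Ω sin φ = 2 × 7.29×10⁻⁵ × sin 40° = 9.37×10⁻⁵ s⁻¹
Pressure gradient: |∂P/∂n| = 400 Pa / 615000 m = 6.50×10⁻⁴ Pa/m
Geostrophic balance (pressure-gradient force = Coriolis force):
V_g = (1/(fρ)) |∂P/∂n| = 6.50×10⁻⁴ / (9.37×10⁻⁵ × 0.961) = 7.22 m/s
Converting: 7.22 m/s × 1.944 = 14 knots

14 knots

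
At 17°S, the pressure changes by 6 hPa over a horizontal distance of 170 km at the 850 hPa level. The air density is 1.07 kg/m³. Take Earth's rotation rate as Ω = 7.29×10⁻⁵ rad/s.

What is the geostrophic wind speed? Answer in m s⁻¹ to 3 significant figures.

Coriolis parameter at 17°S:
f = 2Ω sin φ = 2 × 7.29×10⁻⁵ × sin 17° = 4.26×10⁻⁵ s⁻¹
Pressure gradient: |∂P/∂n| = 600 Pa / 170000 m = 3.53×10⁻³ Pa/m
Geostrophic balance (pressure-gradient force = Coriolis force):
V_g = (1/(fρ)) |∂P/∂n| = 3.53×10⁻³ / (4.26×10⁻⁵ × 1.07) = 77.4 m/s

77.4 m s⁻¹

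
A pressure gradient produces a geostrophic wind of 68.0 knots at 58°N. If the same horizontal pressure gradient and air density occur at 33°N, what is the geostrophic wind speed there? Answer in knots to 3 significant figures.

106 knots

With the same pressure gradient and density, V_g ∝ 1/f ∝ 1/sin φ.
V₂ = V₁ · sin φ₁ / sin φ₂ = 68.0 × sin 58° / sin 33°
V₂ = 68.0 × 0.8480/0.5446 = 106 knots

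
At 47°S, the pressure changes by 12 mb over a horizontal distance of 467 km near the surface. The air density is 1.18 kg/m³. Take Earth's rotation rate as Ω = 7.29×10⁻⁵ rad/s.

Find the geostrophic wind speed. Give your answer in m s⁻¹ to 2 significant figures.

Coriolis parameter at 47°S:
f = 2Ω sin φ = 2 × 7.29×10⁻⁵ × sin 47° = 1.07×10⁻⁴ s⁻¹
Pressure gradient: |∂P/∂n| = 1200 Pa / 467000 m = 2.57×10⁻³ Pa/m
Geostrophic balance (pressure-gradient force = Coriolis force):
V_g = (1/(fρ)) |∂P/∂n| = 2.57×10⁻³ / (1.07×10⁻⁴ × 1.18) = 20.4 m/s

20 m s⁻¹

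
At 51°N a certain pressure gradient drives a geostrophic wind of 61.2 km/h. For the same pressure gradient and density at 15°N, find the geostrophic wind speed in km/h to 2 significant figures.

With the same pressure gradient and density, V_g ∝ 1/f ∝ 1/sin φ.
V₂ = V₁ · sin φ₁ / sin φ₂ = 61.2 × sin 51° / sin 15°
V₂ = 61.2 × 0.7771/0.2588 = 180 km/h

180 km/h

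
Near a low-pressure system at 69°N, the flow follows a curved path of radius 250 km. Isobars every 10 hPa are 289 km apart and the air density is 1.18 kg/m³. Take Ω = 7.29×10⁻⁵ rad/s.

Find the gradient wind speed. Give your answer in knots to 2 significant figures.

29 knots

Coriolis parameter at 69°N:
f = 2Ω sin φ = 2 × 7.29×10⁻⁵ × sin 69° = 1.36×10⁻⁴ s⁻¹
Pressure gradient: |∂P/∂n| = 1000 Pa / 289000 m = 3.46×10⁻³ Pa/m
Geostrophic speed: V_g = |∂P/∂n|/(fρ) = 3.46×10⁻³/(1.36×10⁻⁴ × 1.18) = 21.5 m/s
Around a low, centrifugal force acts outward with Coriolis, so pressure-gradient force balances both:
(1/ρ)|∂P/∂n| = fV + V²/R  →  V² + fR·V − fR·V_g = 0
With fR = 1.36×10⁻⁴ × 250×10³ m = 34.0 m/s:
V = [−fR + √((fR)² + 4 fR V_g)]/2 = [−34.0 + √(34.0² + 4×34.0×21.5)]/2 = 15 m/s
Subgeostrophic (V < V_g = 21.5 m/s), as expected around a low.
Converting: 15 m/s × 1.944 = 29 knots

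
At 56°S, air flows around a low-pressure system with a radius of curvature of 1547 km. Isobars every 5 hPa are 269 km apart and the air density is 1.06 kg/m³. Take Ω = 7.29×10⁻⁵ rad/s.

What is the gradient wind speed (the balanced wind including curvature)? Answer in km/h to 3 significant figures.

48.7 km/h

Coriolis parameter at 56°S:
f = 2Ω sin φ = 2 × 7.29×10⁻⁵ × sin 56° = 1.21×10⁻⁴ s⁻¹
Pressure gradient: |∂P/∂n| = 500 Pa / 269000 m = 1.86×10⁻³ Pa/m
Geostrophic speed: V_g = |∂P/∂n|/(fρ) = 1.86×10⁻³/(1.21×10⁻⁴ × 1.06) = 14.5 m/s
Around a low, centrifugal force acts outward with Coriolis, so pressure-gradient force balances both:
(1/ρ)|∂P/∂n| = fV + V²/R  →  V² + fR·V − fR·V_g = 0
With fR = 1.21×10⁻⁴ × 1547×10³ m = 187 m/s:
V = [−fR + √((fR)² + 4 fR V_g)]/2 = [−187 + √(187² + 4×187×14.5)]/2 = 13.5 m/s
Subgeostrophic (V < V_g = 14.5 m/s), as expected around a low.
Converting: 13.5 m/s × 3.6 = 48.7 km/h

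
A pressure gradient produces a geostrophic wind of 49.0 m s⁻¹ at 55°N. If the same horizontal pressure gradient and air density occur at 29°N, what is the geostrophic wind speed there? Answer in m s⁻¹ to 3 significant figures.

With the same pressure gradient and density, V_g ∝ 1/f ∝ 1/sin φ.
V₂ = V₁ · sin φ₁ / sin φ₂ = 49.0 × sin 55° / sin 29°
V₂ = 49.0 × 0.8192/0.4848 = 82.8 m s⁻¹

82.8 m s⁻¹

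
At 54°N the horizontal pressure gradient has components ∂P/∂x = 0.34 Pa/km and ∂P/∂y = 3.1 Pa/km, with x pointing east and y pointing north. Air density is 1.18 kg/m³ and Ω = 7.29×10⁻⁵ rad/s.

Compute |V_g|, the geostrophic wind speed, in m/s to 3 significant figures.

Coriolis parameter at 54°N:
f = 2Ω sin φ = 2 × 7.29×10⁻⁵ × sin 54° = 1.18×10⁻⁴ s⁻¹
Component geostrophic relations (x east, y north):
u_g = −(1/(fρ)) ∂P/∂y,  v_g = (1/(fρ)) ∂P/∂x
u_g = −(3.1×10⁻³)/(1.18×10⁻⁴ × 1.18) = −22.3 m/s;  v_g = (0.34×10⁻³)/(1.18×10⁻⁴ × 1.18) = 2.44 m/s
|V_g| = √(u_g² + v_g²) = 22.4 m/s

22.4 m/s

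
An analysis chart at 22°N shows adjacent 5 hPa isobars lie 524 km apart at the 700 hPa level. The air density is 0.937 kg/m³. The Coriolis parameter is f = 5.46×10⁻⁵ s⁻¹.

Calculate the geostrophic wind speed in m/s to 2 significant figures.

Pressure gradient: |∂P/∂n| = 500 Pa / 524000 m = 9.54×10⁻⁴ Pa/m
Geostrophic balance (pressure-gradient force = Coriolis force):
V_g = (1/(fρ)) |∂P/∂n| = 9.54×10⁻⁴ / (5.46×10⁻⁵ × 0.937) = 18.7 m/s

19 m/s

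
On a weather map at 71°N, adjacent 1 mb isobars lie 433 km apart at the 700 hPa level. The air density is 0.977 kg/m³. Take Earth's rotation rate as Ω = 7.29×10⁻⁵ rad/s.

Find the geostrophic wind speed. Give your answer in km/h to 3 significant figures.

6.17 km/h

Coriolis parameter at 71°N:
f = 2Ω sin φ = 2 × 7.29×10⁻⁵ × sin 71° = 1.38×10⁻⁴ s⁻¹
Pressure gradient: |∂P/∂n| = 100 Pa / 433000 m = 2.31×10⁻⁴ Pa/m
Geostrophic balance (pressure-gradient force = Coriolis force):
V_g = (1/(fρ)) |∂P/∂n| = 2.31×10⁻⁴ / (1.38×10⁻⁴ × 0.977) = 1.71 m/s
Converting: 1.71 m/s × 3.6 = 6.17 km/h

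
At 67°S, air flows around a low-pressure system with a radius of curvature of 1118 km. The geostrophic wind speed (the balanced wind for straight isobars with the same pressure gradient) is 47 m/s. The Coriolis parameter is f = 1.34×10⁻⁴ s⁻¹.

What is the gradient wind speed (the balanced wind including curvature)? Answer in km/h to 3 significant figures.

Around a low, centrifugal force acts outward with Coriolis, so pressure-gradient force balances both:
(1/ρ)|∂P/∂n| = fV + V²/R  →  V² + fR·V − fR·V_g = 0
With fR = 1.34×10⁻⁴ × 1118×10³ m = 150 m/s:
V = [−fR + √((fR)² + 4 fR V_g)]/2 = [−150 + √(150² + 4×150×47)]/2 = 37.6 m/s
Subgeostrophic (V < V_g = 47 m/s), as expected around a low.
Converting: 37.6 m/s × 3.6 = 135 km/h

135 km/h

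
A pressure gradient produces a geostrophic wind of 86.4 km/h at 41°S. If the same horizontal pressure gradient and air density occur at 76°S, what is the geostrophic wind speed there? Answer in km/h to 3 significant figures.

With the same pressure gradient and density, V_g ∝ 1/f ∝ 1/sin φ.
V₂ = V₁ · sin φ₁ / sin φ₂ = 86.4 × sin 41° / sin 76°
V₂ = 86.4 × 0.6561/0.9703 = 58.4 km/h

58.4 km/h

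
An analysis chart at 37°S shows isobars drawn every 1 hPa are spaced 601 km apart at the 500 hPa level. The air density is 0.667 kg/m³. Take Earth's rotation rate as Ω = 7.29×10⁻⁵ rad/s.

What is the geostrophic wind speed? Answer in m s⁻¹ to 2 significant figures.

2.8 m s⁻¹

Coriolis parameter at 37°S:
f = 2Ω sin φ = 2 × 7.29×10⁻⁵ × sin 37° = 8.77×10⁻⁵ s⁻¹
Pressure gradient: |∂P/∂n| = 100 Pa / 601000 m = 1.66×10⁻⁴ Pa/m
Geostrophic balance (pressure-gradient force = Coriolis force):
V_g = (1/(fρ)) |∂P/∂n| = 1.66×10⁻⁴ / (8.77×10⁻⁵ × 0.667) = 2.84 m/s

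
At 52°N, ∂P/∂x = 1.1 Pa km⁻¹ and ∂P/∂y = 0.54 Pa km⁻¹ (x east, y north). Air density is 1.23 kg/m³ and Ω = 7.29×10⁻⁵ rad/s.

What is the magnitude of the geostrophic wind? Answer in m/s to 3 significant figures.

8.67 m/s

Coriolis parameter at 52°N:
f = 2Ω sin φ = 2 × 7.29×10⁻⁵ × sin 52° = 1.15×10⁻⁴ s⁻¹
Component geostrophic relations (x east, y north):
u_g = −(1/(fρ)) ∂P/∂y,  v_g = (1/(fρ)) ∂P/∂x
u_g = −(0.54×10⁻³)/(1.15×10⁻⁴ × 1.23) = −3.82 m/s;  v_g = (1.1×10⁻³)/(1.15×10⁻⁴ × 1.23) = 7.78 m/s
|V_g| = √(u_g² + v_g²) = 8.67 m/s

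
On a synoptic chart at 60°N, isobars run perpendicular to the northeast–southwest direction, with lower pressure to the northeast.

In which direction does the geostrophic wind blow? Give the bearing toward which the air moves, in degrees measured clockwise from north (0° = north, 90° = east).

135°

The pressure-gradient force points toward the northeast (bearing 045°).
Geostrophic balance: in the Northern Hemisphere the Coriolis force deflects motion to the right, so the geostrophic wind blows 90° to the right of the pressure-gradient force (low pressure on the left).
Rotating 045° by 90° clockwise gives 135° — the wind blows toward the southeast.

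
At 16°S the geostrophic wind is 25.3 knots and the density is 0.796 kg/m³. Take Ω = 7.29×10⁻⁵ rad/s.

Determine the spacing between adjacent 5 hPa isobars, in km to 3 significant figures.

Coriolis parameter at 16°S:
f = 2Ω sin φ = 2 × 7.29×10⁻⁵ × sin 16° = 4.02×10⁻⁵ s⁻¹
Wind speed in SI: 25.3 knots = 13.0 m/s
Geostrophic balance rearranged: |∂P/∂n| = f ρ V_g
|∂P/∂n| = 4.02×10⁻⁵ × 0.796 × 13.0 = 4.16×10⁻⁴ Pa/m
Isobar spacing: Δn = ΔP/|∂P/∂n| = 500 Pa / 4.16×10⁻⁴ Pa/m = 1200889 m ≈ 1200 km

1200 km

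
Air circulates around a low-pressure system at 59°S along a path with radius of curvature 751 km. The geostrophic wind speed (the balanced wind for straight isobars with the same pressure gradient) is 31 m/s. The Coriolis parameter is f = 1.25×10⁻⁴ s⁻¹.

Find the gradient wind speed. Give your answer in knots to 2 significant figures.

Around a low, centrifugal force acts outward with Coriolis, so pressure-gradient force balances both:
(1/ρ)|∂P/∂n| = fV + V²/R  →  V² + fR·V − fR·V_g = 0
With fR = 1.25×10⁻⁴ × 751×10³ m = 93.9 m/s:
V = [−fR + √((fR)² + 4 fR V_g)]/2 = [−93.9 + √(93.9² + 4×93.9×31)]/2 = 24.6 m/s
Subgeostrophic (V < V_g = 31 m/s), as expected around a low.
Converting: 24.6 m/s × 1.944 = 48 knots

48 knots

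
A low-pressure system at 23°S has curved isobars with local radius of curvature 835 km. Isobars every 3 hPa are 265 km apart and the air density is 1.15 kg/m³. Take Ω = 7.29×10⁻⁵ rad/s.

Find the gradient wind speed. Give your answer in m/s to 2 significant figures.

Coriolis parameter at 23°S:
f = 2Ω sin φ = 2 × 7.29×10⁻⁵ × sin 23° = 5.70×10⁻⁵ s⁻¹
Pressure gradient: |∂P/∂n| = 300 Pa / 265000 m = 1.13×10⁻³ Pa/m
Geostrophic speed: V_g = |∂P/∂n|/(fρ) = 1.13×10⁻³/(5.70×10⁻⁵ × 1.15) = 17.3 m/s
Around a low, centrifugal force acts outward with Coriolis, so pressure-gradient force balances both:
(1/ρ)|∂P/∂n| = fV + V²/R  →  V² + fR·V − fR·V_g = 0
With fR = 5.70×10⁻⁵ × 835×10³ m = 47.6 m/s:
V = [−fR + √((fR)² + 4 fR V_g)]/2 = [−47.6 + √(47.6² + 4×47.6×17.3)]/2 = 13.5 m/s
Subgeostrophic (V < V_g = 17.3 m/s), as expected around a low.

13 m/s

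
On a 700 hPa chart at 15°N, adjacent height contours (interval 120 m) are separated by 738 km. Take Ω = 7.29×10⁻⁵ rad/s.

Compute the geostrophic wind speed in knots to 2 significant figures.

82 knots

Coriolis parameter at 15°N:
f = 2Ω sin φ = 2 × 7.29×10⁻⁵ × sin 15° = 3.77×10⁻⁵ s⁻¹
Height gradient: |∂Z/∂n| = 120 m / 738000 m = 1.63×10⁻⁴
On a pressure surface, geostrophic balance gives V_g = (g/f)|∂Z/∂n|:
V_g = 9.81 × 1.63×10⁻⁴ / 3.77×10⁻⁵ = 42.3 m/s
Converting: 42.3 m/s × 1.944 = 82 knots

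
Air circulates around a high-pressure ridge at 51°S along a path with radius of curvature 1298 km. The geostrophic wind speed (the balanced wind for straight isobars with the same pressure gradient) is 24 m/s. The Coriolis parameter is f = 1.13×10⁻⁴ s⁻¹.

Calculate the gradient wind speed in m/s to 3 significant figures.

Around a high, pressure-gradient force acts outward with centrifugal, so Coriolis balances both:
fV = (1/ρ)|∂P/∂n| + V²/R  →  V² − fR·V + fR·V_g = 0
With fR = 1.13×10⁻⁴ × 1298×10³ m = 147 m/s:
V = [fR − √((fR)² − 4 fR V_g)]/2 = [147 − √(147² − 4×147×24)]/2 = 30.2 m/s
Supergeostrophic (V > V_g = 24 m/s), as expected around a high.

30.2 m/s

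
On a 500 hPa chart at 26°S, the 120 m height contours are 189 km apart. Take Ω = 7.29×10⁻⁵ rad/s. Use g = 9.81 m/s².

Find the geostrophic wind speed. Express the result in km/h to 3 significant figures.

351 km/h

Coriolis parameter at 26°S:
f = 2Ω sin φ = 2 × 7.29×10⁻⁵ × sin 26° = 6.39×10⁻⁵ s⁻¹
Height gradient: |∂Z/∂n| = 120 m / 189000 m = 6.35×10⁻⁴
On a pressure surface, geostrophic balance gives V_g = (g/f)|∂Z/∂n|:
V_g = 9.81 × 6.35×10⁻⁴ / 6.39×10⁻⁵ = 97.5 m/s
Converting: 97.5 m/s × 3.6 = 351 km/h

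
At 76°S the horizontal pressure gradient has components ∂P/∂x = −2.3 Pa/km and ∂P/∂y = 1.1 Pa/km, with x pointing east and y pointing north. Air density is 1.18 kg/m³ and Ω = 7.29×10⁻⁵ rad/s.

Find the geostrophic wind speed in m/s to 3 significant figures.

15.3 m/s

Coriolis parameter at 76°S:
f = 2Ω sin φ = 2 × 7.29×10⁻⁵ × sin 76° = 1.41×10⁻⁴ s⁻¹
In the Southern Hemisphere f is negative: f = −1.41×10⁻⁴ s⁻¹.
Component geostrophic relations (x east, y north):
u_g = −(1/(fρ)) ∂P/∂y,  v_g = (1/(fρ)) ∂P/∂x
u_g = −(1.1×10⁻³)/(−1.41×10⁻⁴ × 1.18) = 6.59 m/s;  v_g = (−2.3×10⁻³)/(−1.41×10⁻⁴ × 1.18) = 13.8 m/s
|V_g| = √(u_g² + v_g²) = 15.3 m/s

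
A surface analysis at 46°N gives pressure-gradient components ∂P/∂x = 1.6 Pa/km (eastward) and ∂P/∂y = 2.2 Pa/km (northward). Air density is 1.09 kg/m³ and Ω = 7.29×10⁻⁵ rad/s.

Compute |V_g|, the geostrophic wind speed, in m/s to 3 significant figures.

23.8 m/s

Coriolis parameter at 46°N:
f = 2Ω sin φ = 2 × 7.29×10⁻⁵ × sin 46° = 1.05×10⁻⁴ s⁻¹
Component geostrophic relations (x east, y north):
u_g = −(1/(fρ)) ∂P/∂y,  v_g = (1/(fρ)) ∂P/∂x
u_g = −(2.2×10⁻³)/(1.05×10⁻⁴ × 1.09) = −19.2 m/s;  v_g = (1.6×10⁻³)/(1.05×10⁻⁴ × 1.09) = 14.0 m/s
|V_g| = √(u_g² + v_g²) = 23.8 m/s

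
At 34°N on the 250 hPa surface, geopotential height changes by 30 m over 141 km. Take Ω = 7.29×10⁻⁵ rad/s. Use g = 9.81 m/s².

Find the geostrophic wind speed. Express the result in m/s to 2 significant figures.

Coriolis parameter at 34°N:
f = 2Ω sin φ = 2 × 7.29×10⁻⁵ × sin 34° = 8.15×10⁻⁵ s⁻¹
Height gradient: |∂Z/∂n| = 30 m / 141000 m = 2.13×10⁻⁴
On a pressure surface, geostrophic balance gives V_g = (g/f)|∂Z/∂n|:
V_g = 9.81 × 2.13×10⁻⁴ / 8.15×10⁻⁵ = 25.6 m/s

26 m/s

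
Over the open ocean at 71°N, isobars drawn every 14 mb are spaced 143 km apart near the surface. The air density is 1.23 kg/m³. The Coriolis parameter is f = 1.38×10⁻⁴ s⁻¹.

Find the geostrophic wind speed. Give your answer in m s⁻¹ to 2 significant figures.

58 m s⁻¹

Pressure gradient: |∂P/∂n| = 1400 Pa / 143000 m = 9.79×10⁻³ Pa/m
Geostrophic balance (pressure-gradient force = Coriolis force):
V_g = (1/(fρ)) |∂P/∂n| = 9.79×10⁻³ / (1.38×10⁻⁴ × 1.23) = 57.7 m/s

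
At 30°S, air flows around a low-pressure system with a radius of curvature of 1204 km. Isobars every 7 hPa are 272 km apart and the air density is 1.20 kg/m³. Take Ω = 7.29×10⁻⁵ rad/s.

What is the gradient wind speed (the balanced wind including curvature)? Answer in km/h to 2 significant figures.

84 km/h

Coriolis parameter at 30°S:
f = 2Ω sin φ = 2 × 7.29×10⁻⁵ × sin 30° = 7.29×10⁻⁵ s⁻¹
Pressure gradient: |∂P/∂n| = 700 Pa / 272000 m = 2.57×10⁻³ Pa/m
Geostrophic speed: V_g = |∂P/∂n|/(fρ) = 2.57×10⁻³/(7.29×10⁻⁵ × 1.20) = 29.4 m/s
Around a low, centrifugal force acts outward with Coriolis, so pressure-gradient force balances both:
(1/ρ)|∂P/∂n| = fV + V²/R  →  V² + fR·V − fR·V_g = 0
With fR = 7.29×10⁻⁵ × 1204×10³ m = 87.8 m/s:
V = [−fR + √((fR)² + 4 fR V_g)]/2 = [−87.8 + √(87.8² + 4×87.8×29.4)]/2 = 23.3 m/s
Subgeostrophic (V < V_g = 29.4 m/s), as expected around a low.
Converting: 23.3 m/s × 3.6 = 84 km/h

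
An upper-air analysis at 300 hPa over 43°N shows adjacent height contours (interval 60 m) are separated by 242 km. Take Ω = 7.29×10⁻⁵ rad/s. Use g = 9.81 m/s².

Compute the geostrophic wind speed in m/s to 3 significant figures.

24.5 m/s

Coriolis parameter at 43°N:
f = 2Ω sin φ = 2 × 7.29×10⁻⁵ × sin 43° = 9.94×10⁻⁵ s⁻¹
Height gradient: |∂Z/∂n| = 60 m / 242000 m = 2.48×10⁻⁴
On a pressure surface, geostrophic balance gives V_g = (g/f)|∂Z/∂n|:
V_g = 9.81 × 2.48×10⁻⁴ / 9.94×10⁻⁵ = 24.5 m/s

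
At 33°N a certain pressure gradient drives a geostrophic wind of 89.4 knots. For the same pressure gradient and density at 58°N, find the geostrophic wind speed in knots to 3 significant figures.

With the same pressure gradient and density, V_g ∝ 1/f ∝ 1/sin φ.
V₂ = V₁ · sin φ₁ / sin φ₂ = 89.4 × sin 33° / sin 58°
V₂ = 89.4 × 0.5446/0.8480 = 57.4 knots

57.4 knots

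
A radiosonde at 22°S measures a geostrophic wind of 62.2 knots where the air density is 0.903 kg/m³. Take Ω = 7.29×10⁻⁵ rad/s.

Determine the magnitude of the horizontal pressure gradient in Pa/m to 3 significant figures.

Coriolis parameter at 22°S:
f = 2Ω sin φ = 2 × 7.29×10⁻⁵ × sin 22° = 5.46×10⁻⁵ s⁻¹
Wind speed in SI: 62.2 knots = 32.0 m/s
Geostrophic balance rearranged: |∂P/∂n| = f ρ V_g
|∂P/∂n| = 5.46×10⁻⁵ × 0.903 × 32.0 = 1.58×10⁻³ Pa/m

1.58×10⁻³ Pa/m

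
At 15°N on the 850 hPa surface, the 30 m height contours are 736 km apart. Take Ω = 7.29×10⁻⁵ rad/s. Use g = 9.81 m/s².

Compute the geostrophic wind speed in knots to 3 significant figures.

Coriolis parameter at 15°N:
f = 2Ω sin φ = 2 × 7.29×10⁻⁵ × sin 15° = 3.77×10⁻⁵ s⁻¹
Height gradient: |∂Z/∂n| = 30 m / 736000 m = 4.08×10⁻⁵
On a pressure surface, geostrophic balance gives V_g = (g/f)|∂Z/∂n|:
V_g = 9.81 × 4.08×10⁻⁵ / 3.77×10⁻⁵ = 10.6 m/s
Converting: 10.6 m/s × 1.944 = 20.6 knots

20.6 knots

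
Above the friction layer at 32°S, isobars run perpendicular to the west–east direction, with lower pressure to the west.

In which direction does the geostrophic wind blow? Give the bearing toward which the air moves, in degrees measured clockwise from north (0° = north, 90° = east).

180°

The pressure-gradient force points toward the west (bearing 270°).
Geostrophic balance: in the Southern Hemisphere the Coriolis force deflects motion to the left, so the geostrophic wind blows 90° to the left of the pressure-gradient force (low pressure on the right).
Rotating 270° by 90° counterclockwise gives 180° — the wind blows toward the south.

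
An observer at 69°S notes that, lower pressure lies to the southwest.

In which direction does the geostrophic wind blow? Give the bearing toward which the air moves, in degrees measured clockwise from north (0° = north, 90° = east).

135°

The pressure-gradient force points toward the southwest (bearing 225°).
Geostrophic balance: in the Southern Hemisphere the Coriolis force deflects motion to the left, so the geostrophic wind blows 90° to the left of the pressure-gradient force (low pressure on the right).
Rotating 225° by 90° counterclockwise gives 135° — the wind blows toward the southeast.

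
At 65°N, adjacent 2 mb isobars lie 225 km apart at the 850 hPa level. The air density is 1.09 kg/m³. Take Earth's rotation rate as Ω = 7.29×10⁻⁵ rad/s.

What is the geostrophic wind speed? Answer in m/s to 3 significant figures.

6.17 m/s

Coriolis parameter at 65°N:
f = 2Ω sin φ = 2 × 7.29×10⁻⁵ × sin 65° = 1.32×10⁻⁴ s⁻¹
Pressure gradient: |∂P/∂n| = 200 Pa / 225000 m = 8.89×10⁻⁴ Pa/m
Geostrophic balance (pressure-gradient force = Coriolis force):
V_g = (1/(fρ)) |∂P/∂n| = 8.89×10⁻⁴ / (1.32×10⁻⁴ × 1.09) = 6.17 m/s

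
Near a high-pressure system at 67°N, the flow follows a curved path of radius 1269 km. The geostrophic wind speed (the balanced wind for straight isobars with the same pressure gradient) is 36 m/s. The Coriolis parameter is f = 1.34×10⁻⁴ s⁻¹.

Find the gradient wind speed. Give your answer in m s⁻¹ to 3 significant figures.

Around a high, pressure-gradient force acts outward with centrifugal, so Coriolis balances both:
fV = (1/ρ)|∂P/∂n| + V²/R  →  V² − fR·V + fR·V_g = 0
With fR = 1.34×10⁻⁴ × 1269×10³ m = 170 m/s:
V = [fR − √((fR)² − 4 fR V_g)]/2 = [170 − √(170² − 4×170×36)]/2 = 51.7 m/s
Supergeostrophic (V > V_g = 36 m/s), as expected around a high.

51.7 m s⁻¹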